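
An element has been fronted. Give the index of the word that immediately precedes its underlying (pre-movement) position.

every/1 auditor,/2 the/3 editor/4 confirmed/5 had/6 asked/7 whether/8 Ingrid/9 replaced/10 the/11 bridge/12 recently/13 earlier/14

The displaced element is "every auditor" (word 2).
It is linked across 1 clause boundary (Ø).
It functions as the subject of "asked", so the gap sits immediately after word 5 ("confirmed").
Base order: The editor confirmed every auditor had asked whether Ingrid replaced the bridge recently earlier.

5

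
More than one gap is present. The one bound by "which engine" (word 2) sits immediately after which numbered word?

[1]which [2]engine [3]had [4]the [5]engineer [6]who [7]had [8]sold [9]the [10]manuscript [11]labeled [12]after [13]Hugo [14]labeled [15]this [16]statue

11

The displaced element is "which engine" (word 2).
It functions as the direct object of "labeled", so the gap sits immediately after word 11 ("labeled").
Base order: The engineer who had sold the manuscript had labeled which engine after Hugo labeled this statue.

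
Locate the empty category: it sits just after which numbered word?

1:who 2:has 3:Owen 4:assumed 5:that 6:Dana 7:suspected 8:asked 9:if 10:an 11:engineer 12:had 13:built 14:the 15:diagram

The displaced element is "who" (word 1).
It is linked across 2 clause boundaries (that → Ø).
It functions as the subject of "asked", so the gap sits immediately after word 7 ("suspected").
Base order: Owen has assumed that Dana suspected who asked if an engineer had built the diagram.

7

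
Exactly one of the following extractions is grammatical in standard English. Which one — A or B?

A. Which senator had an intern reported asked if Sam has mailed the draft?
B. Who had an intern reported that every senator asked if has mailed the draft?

A

In B, the wh-phrase is extracted from inside a wh-island (introduced by "if"), which blocks movement.
In A, the extraction path crosses only that-complement boundaries, which are transparent.
So A is grammatical.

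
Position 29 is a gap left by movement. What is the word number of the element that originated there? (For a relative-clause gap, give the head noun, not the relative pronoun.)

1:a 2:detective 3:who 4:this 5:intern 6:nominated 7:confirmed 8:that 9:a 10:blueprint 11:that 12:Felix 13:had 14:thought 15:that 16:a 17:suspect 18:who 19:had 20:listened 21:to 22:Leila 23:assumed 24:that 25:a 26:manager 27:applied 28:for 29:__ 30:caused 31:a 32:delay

10

The gap at 29 is the prepositional object of "applied", inside a relative clause.
The relative pronoun is "that" (word 11); it is bound by the head noun immediately before it.
Its filler is the head noun "blueprint", at word 10.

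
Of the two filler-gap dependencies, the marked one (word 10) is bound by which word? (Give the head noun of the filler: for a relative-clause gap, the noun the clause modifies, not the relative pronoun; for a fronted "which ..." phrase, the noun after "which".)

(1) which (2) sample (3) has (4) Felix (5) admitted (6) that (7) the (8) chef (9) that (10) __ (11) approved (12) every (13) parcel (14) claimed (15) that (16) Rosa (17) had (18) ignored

8

The marked gap is inside the relative clause, the subject of "approved".
Its filler is the head noun "chef" (via "that"), at word 8.
(The other dependency links word 2 to a gap after word 18.)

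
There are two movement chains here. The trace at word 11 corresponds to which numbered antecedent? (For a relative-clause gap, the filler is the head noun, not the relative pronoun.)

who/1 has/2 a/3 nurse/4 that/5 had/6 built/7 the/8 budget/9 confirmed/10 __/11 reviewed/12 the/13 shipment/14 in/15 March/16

The marked gap is the subject of "reviewed".
Its filler is the fronted wh-phrase "who", at word 1.
(The other dependency links word 4 to a gap after word 5.)

1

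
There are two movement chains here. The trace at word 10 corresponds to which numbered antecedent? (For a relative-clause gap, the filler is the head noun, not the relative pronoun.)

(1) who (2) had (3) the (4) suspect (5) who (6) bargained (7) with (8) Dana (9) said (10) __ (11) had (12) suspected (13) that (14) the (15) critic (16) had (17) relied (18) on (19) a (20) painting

The marked gap is the subject of "suspected".
Its filler is the fronted wh-phrase "who", at word 1.
(The other dependency links word 4 to a gap after word 5.)

1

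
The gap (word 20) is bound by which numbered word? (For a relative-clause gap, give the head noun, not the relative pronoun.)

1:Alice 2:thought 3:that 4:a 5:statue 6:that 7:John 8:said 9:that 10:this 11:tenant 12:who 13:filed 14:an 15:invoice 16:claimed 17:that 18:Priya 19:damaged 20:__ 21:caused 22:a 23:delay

5

The gap at 20 is the object of "damaged", inside a relative clause.
The relative pronoun is "that" (word 6); it is bound by the head noun immediately before it.
Its filler is the head noun "statue", at word 5.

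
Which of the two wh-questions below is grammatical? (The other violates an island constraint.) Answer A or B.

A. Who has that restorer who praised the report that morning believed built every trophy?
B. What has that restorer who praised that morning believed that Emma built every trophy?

In B, the wh-phrase is extracted from inside a complex-NP island (relative clause) (introduced by "who"), which blocks movement.
In A, the extraction path crosses only that-complement boundaries, which are transparent.
So A is grammatical.

A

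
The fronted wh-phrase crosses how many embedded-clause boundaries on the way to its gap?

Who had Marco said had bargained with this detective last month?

1

"who" is extracted from the subject of "bargained".
Boundaries crossed, outermost first: [Ø] — 1 in total.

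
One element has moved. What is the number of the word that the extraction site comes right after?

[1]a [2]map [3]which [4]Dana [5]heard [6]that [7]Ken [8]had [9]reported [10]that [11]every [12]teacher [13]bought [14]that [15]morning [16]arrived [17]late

13

The displaced element is "a map" (word 2).
It is linked across 2 clause boundaries (that → that).
It functions as the direct object of "bought", so the gap sits immediately after word 13 ("bought").
Base order: Dana heard that Ken had reported that every teacher bought a map that morning.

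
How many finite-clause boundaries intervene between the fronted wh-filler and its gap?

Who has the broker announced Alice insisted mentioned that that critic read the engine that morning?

"who" is extracted from the subject of "mentioned".
Boundaries crossed, outermost first: [Ø], [Ø] — 2 in total.

2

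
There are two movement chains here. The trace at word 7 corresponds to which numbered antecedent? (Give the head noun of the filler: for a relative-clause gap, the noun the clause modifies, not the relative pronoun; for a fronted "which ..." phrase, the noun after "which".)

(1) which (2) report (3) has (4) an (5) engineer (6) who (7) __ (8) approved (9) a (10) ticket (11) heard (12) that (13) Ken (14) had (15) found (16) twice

5

The marked gap is inside the relative clause, the subject of "approved".
Its filler is the head noun "engineer" (via "who"), at word 5.
(The other dependency links word 2 to a gap after word 15.)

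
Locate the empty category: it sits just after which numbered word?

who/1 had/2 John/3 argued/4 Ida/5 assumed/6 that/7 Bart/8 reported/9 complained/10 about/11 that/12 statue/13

The displaced element is "who" (word 1).
It is linked across 3 clause boundaries (Ø → that → Ø).
It functions as the subject of "complained", so the gap sits immediately after word 9 ("reported").
Base order: John had argued Ida assumed that Bart reported that who complained about that statue.

9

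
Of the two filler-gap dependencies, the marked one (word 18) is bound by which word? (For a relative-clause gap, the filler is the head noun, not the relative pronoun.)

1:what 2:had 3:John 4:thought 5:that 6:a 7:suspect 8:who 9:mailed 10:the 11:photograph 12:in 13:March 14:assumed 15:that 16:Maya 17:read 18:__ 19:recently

The marked gap is the direct object of "read".
Its filler is the fronted wh-phrase "what", at word 1.
(The other dependency links word 7 to a gap after word 8.)

1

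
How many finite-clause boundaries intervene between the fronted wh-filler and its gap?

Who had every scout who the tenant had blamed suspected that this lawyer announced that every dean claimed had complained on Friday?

"who" is extracted from the subject of "complained".
Boundaries crossed, outermost first: [that], [that], [Ø] — 3 in total.

3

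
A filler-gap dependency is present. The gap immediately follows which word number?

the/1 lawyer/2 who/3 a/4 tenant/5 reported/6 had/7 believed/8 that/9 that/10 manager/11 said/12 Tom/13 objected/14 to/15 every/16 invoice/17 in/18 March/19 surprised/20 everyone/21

6

The displaced element is "the lawyer" (word 2).
It is linked across 1 clause boundary (Ø).
It functions as the subject of "believed", so the gap sits immediately after word 6 ("reported").
Base order: A tenant reported that the lawyer had believed that that manager said Tom objected to every invoice in March.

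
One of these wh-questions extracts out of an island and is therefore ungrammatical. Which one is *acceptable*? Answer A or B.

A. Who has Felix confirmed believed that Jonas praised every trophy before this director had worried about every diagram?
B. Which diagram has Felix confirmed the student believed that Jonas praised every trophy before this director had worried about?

A

In B, the wh-phrase is extracted from inside an adjunct island (introduced by "before"), which blocks movement.
In A, the extraction path crosses only that-complement boundaries, which are transparent.
So A is grammatical.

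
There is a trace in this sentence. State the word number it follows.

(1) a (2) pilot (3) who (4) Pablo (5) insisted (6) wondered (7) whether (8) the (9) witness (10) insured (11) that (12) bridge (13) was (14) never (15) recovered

5

The displaced element is "a pilot" (word 2).
It is linked across 1 clause boundary (Ø).
It functions as the subject of "wondered", so the gap sits immediately after word 5 ("insisted").
Base order: Pablo insisted that a pilot wondered whether the witness insured that bridge.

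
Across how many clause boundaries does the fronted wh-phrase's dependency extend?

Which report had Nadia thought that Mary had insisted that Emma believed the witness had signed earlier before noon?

3

"which report" is extracted from the object of "signed".
Boundaries crossed, outermost first: [that], [that], [Ø] — 3 in total.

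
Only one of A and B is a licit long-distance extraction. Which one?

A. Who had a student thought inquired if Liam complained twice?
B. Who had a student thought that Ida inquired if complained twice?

A

In B, the wh-phrase is extracted from inside a wh-island (introduced by "if"), which blocks movement.
In A, the extraction path crosses only that-complement boundaries, which are transparent.
So A is grammatical.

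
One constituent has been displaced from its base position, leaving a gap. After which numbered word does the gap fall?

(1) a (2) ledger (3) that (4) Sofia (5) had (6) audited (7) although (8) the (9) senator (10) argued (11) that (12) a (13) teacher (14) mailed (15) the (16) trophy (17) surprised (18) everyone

The displaced element is "a ledger" (word 2).
It functions as the direct object of "audited", so the gap sits immediately after word 6 ("audited").
Base order: Sofia had audited a ledger although the senator argued that a teacher mailed the trophy.

6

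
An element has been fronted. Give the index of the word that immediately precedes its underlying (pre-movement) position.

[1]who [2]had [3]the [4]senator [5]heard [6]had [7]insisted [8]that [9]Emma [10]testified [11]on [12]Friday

The displaced element is "who" (word 1).
It is linked across 1 clause boundary (Ø).
It functions as the subject of "insisted", so the gap sits immediately after word 5 ("heard").
Base order: The senator had heard that who had insisted that Emma testified on Friday.

5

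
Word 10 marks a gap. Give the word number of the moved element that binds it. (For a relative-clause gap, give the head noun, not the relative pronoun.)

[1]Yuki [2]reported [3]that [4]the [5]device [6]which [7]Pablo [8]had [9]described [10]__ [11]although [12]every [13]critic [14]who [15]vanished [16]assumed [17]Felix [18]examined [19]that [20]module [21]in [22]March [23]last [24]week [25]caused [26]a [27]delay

5

The gap at 10 is the object of "described", inside a relative clause.
The relative pronoun is "which" (word 6); it is bound by the head noun immediately before it.
Its filler is the head noun "device", at word 5.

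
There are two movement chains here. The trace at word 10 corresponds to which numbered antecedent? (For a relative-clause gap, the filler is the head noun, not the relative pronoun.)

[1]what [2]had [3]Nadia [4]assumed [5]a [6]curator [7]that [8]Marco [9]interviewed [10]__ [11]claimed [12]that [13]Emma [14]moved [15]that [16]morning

6

The marked gap is inside the relative clause, the direct object of "interviewed".
Its filler is the head noun "curator" (via "that"), at word 6.
(The other dependency links word 1 to a gap after word 14.)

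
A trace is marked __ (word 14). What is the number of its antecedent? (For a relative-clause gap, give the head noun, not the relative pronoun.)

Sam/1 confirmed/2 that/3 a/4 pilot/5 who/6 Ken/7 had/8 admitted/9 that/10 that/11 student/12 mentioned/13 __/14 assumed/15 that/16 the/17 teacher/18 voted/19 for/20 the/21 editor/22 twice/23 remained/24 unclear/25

5

The gap at 14 is the subject of "assumed", inside a relative clause.
The relative pronoun is "who" (word 6); it is bound by the head noun immediately before it.
Its filler is the head noun "pilot", at word 5.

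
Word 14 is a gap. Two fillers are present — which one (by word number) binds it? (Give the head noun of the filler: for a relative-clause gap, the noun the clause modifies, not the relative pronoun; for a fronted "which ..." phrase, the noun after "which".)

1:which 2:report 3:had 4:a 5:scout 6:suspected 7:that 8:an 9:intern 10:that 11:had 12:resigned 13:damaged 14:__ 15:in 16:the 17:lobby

2

The marked gap is the direct object of "damaged".
Its filler is the fronted wh-phrase "which report", at word 2.
(The other dependency links word 9 to a gap after word 10.)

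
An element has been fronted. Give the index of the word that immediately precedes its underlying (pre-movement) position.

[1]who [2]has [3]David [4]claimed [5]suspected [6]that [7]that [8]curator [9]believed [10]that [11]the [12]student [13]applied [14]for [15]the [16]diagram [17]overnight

4

The displaced element is "who" (word 1).
It is linked across 1 clause boundary (Ø).
It functions as the subject of "suspected", so the gap sits immediately after word 4 ("claimed").
Base order: David has claimed who suspected that that curator believed that the student applied for the diagram overnight.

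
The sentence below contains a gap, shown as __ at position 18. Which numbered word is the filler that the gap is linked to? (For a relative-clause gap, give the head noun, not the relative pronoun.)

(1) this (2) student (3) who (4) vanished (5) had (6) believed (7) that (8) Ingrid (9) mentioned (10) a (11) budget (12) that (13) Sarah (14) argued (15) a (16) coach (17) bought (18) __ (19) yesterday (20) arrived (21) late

The gap at 18 is the object of "bought", inside a relative clause.
The relative pronoun is "that" (word 12); it is bound by the head noun immediately before it.
Its filler is the head noun "budget", at word 11.

11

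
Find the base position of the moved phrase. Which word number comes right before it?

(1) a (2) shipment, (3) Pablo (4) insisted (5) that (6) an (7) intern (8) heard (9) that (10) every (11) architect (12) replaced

12

The displaced element is "a shipment" (word 2).
It is linked across 2 clause boundaries (that → that).
It functions as the direct object of "replaced", so the gap sits immediately after word 12 ("replaced").
Base order: Pablo insisted that an intern heard that every architect replaced a shipment.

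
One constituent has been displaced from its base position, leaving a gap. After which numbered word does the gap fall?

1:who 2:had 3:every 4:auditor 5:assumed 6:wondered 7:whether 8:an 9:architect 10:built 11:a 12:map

5

The displaced element is "who" (word 1).
It is linked across 1 clause boundary (Ø).
It functions as the subject of "wondered", so the gap sits immediately after word 5 ("assumed").
Base order: Every auditor had assumed who wondered whether an architect built a map.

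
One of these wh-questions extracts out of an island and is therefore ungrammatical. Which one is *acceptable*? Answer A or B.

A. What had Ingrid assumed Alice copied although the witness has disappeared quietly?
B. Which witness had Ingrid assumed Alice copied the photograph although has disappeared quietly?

In B, the wh-phrase is extracted from inside an adjunct island (introduced by "although"), which blocks movement.
In A, the extraction path crosses only that-complement boundaries, which are transparent.
So A is grammatical.

A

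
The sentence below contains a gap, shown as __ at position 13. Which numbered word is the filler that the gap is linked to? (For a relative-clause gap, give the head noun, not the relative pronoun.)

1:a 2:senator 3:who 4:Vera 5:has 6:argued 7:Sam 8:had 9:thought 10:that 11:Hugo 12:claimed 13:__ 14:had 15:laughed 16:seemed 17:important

The gap at 13 is the subject of "laughed", inside a relative clause.
The relative pronoun is "who" (word 3); it is bound by the head noun immediately before it.
Its filler is the head noun "senator", at word 2.

2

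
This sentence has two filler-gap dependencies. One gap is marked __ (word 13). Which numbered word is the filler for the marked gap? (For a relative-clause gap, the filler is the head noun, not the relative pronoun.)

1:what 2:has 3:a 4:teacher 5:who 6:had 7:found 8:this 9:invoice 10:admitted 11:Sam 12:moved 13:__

The marked gap is the direct object of "moved".
Its filler is the fronted wh-phrase "what", at word 1.
(The other dependency links word 4 to a gap after word 5.)

1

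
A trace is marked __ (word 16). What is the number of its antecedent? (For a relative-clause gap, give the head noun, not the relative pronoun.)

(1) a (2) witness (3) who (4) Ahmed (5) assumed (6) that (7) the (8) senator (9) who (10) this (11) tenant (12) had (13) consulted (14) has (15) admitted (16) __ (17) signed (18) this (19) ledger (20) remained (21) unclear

The gap at 16 is the subject of "signed", inside a relative clause.
The relative pronoun is "who" (word 3); it is bound by the head noun immediately before it.
Its filler is the head noun "witness", at word 2.

2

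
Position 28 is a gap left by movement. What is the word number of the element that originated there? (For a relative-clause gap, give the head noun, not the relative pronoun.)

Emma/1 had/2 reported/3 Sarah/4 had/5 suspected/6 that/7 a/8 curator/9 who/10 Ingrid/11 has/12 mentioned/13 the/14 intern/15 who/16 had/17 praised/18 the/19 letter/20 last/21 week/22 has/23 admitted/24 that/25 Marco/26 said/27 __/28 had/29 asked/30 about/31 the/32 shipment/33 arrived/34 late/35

9

The gap at 28 is the subject of "asked", inside a relative clause.
The relative pronoun is "who" (word 10); it is bound by the head noun immediately before it.
Its filler is the head noun "curator", at word 9.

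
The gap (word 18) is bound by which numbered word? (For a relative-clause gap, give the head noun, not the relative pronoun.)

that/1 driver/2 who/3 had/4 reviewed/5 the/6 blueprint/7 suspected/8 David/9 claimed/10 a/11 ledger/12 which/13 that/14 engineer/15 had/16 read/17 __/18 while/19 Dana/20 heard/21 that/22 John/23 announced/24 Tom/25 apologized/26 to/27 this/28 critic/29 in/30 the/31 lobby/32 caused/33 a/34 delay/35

12

The gap at 18 is the object of "read", inside a relative clause.
The relative pronoun is "which" (word 13); it is bound by the head noun immediately before it.
Its filler is the head noun "ledger", at word 12.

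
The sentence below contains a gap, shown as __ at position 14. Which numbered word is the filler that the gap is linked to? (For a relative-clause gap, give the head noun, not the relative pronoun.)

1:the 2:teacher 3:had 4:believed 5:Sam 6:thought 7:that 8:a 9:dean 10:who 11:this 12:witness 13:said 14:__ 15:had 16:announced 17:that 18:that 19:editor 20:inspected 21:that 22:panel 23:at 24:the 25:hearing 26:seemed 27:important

The gap at 14 is the subject of "announced", inside a relative clause.
The relative pronoun is "who" (word 10); it is bound by the head noun immediately before it.
Its filler is the head noun "dean", at word 9.

9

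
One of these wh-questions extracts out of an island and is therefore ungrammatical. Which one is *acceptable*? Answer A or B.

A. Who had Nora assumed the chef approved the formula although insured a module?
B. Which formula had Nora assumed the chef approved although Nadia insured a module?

B

In A, the wh-phrase is extracted from inside an adjunct island (introduced by "although"), which blocks movement.
In B, the extraction path crosses only that-complement boundaries, which are transparent.
So B is grammatical.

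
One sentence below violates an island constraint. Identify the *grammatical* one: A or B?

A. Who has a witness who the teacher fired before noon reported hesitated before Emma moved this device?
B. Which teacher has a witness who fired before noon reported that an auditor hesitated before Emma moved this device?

In B, the wh-phrase is extracted from inside a complex-NP island (relative clause) (introduced by "who"), which blocks movement.
In A, the extraction path crosses only that-complement boundaries, which are transparent.
So A is grammatical.

A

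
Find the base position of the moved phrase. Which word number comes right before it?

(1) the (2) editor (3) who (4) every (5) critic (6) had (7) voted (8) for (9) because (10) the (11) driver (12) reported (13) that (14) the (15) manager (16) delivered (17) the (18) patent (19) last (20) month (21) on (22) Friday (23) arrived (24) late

The displaced element is "the editor" (word 2).
It functions as the object of the preposition "for" of "voted", so the gap sits immediately after word 8 ("for").
Base order: Every critic had voted for the editor because the driver reported that the manager delivered the patent last month on Friday.

8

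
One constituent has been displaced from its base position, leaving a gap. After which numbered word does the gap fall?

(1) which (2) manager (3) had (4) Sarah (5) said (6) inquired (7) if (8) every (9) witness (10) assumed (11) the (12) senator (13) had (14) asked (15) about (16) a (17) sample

The displaced element is "which manager" (word 2).
It is linked across 1 clause boundary (Ø).
It functions as the subject of "inquired", so the gap sits immediately after word 5 ("said").
Base order: Sarah had said that which manager inquired if every witness assumed the senator had asked about a sample.

5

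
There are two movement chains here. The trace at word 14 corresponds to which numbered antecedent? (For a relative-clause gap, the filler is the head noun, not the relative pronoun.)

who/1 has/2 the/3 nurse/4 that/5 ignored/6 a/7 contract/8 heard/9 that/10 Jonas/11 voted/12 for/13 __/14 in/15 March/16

1

The marked gap is the object of the preposition "for" of "voted".
Its filler is the fronted wh-phrase "who", at word 1.
(The other dependency links word 4 to a gap after word 5.)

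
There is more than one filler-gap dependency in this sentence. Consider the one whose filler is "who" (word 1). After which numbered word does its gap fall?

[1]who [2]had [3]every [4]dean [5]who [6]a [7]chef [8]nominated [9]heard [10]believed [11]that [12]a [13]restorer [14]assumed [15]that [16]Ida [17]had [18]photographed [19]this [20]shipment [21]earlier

The displaced element is "who" (word 1).
It is linked across 1 clause boundary (Ø).
It functions as the subject of "believed", so the gap sits immediately after word 9 ("heard").
Base order: Every dean who a chef nominated had heard that who believed that a restorer assumed that Ida had photographed this shipment earlier.

9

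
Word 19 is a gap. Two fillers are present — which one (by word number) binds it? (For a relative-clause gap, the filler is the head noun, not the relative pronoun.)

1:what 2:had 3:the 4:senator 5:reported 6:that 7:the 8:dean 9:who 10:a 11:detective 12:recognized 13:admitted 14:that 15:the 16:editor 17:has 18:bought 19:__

1

The marked gap is the direct object of "bought".
Its filler is the fronted wh-phrase "what", at word 1.
(The other dependency links word 8 to a gap after word 12.)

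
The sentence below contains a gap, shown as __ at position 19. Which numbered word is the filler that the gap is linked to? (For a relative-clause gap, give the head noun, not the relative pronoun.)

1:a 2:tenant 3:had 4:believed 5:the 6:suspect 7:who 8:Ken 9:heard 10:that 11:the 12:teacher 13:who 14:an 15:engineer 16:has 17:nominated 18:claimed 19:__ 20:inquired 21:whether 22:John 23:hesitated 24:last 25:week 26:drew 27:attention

The gap at 19 is the subject of "inquired", inside a relative clause.
The relative pronoun is "who" (word 7); it is bound by the head noun immediately before it.
Its filler is the head noun "suspect", at word 6.

6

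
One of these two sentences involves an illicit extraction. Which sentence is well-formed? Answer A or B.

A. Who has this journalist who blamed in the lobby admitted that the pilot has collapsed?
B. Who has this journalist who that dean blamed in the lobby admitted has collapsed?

B

In A, the wh-phrase is extracted from inside a complex-NP island (relative clause) (introduced by "who"), which blocks movement.
In B, the extraction path crosses only that-complement boundaries, which are transparent.
So B is grammatical.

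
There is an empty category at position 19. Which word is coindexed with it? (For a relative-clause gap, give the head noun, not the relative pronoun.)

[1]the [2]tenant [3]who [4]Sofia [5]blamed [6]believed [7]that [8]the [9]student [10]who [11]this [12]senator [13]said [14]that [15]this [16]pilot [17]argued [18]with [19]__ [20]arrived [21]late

9

The gap at 19 is the prepositional object of "argued", inside a relative clause.
The relative pronoun is "who" (word 10); it is bound by the head noun immediately before it.
Its filler is the head noun "student", at word 9.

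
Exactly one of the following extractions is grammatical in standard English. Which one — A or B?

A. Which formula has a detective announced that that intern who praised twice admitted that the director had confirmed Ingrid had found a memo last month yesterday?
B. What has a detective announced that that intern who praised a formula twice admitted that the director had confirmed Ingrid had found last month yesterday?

In A, the wh-phrase is extracted from inside a complex-NP island (relative clause) (introduced by "who"), which blocks movement.
In B, the extraction path crosses only that-complement boundaries, which are transparent.
So B is grammatical.

B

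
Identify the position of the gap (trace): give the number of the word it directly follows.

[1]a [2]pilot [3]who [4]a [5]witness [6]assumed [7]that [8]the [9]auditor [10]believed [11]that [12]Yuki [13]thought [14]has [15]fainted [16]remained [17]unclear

The displaced element is "a pilot" (word 2).
It is linked across 3 clause boundaries (that → that → Ø).
It functions as the subject of "fainted", so the gap sits immediately after word 13 ("thought").
Base order: A witness assumed that the auditor believed that Yuki thought a pilot has fainted.

13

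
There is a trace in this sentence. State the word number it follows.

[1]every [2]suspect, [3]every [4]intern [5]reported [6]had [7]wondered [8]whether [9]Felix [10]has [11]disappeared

The displaced element is "every suspect" (word 2).
It is linked across 1 clause boundary (Ø).
It functions as the subject of "wondered", so the gap sits immediately after word 5 ("reported").
Base order: Every intern reported that every suspect had wondered whether Felix has disappeared.

5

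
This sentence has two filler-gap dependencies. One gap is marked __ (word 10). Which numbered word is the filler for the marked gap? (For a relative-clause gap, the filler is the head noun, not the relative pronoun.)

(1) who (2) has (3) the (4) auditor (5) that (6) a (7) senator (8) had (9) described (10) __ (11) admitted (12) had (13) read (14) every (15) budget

The marked gap is inside the relative clause, the direct object of "described".
Its filler is the head noun "auditor" (via "that"), at word 4.
(The other dependency links word 1 to a gap after word 11.)

4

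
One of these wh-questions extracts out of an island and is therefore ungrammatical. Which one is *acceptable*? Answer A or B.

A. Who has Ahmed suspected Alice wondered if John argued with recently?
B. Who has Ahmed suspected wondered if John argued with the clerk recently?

In A, the wh-phrase is extracted from inside a wh-island (introduced by "if"), which blocks movement.
In B, the extraction path crosses only that-complement boundaries, which are transparent.
So B is grammatical.

B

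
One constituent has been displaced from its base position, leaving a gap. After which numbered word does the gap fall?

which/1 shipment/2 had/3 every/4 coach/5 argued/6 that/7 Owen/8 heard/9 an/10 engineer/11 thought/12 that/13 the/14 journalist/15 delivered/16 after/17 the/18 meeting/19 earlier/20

The displaced element is "which shipment" (word 2).
It is linked across 3 clause boundaries (that → Ø → that).
It functions as the direct object of "delivered", so the gap sits immediately after word 16 ("delivered").
Base order: Every coach had argued that Owen heard an engineer thought that the journalist delivered which shipment after the meeting earlier.

16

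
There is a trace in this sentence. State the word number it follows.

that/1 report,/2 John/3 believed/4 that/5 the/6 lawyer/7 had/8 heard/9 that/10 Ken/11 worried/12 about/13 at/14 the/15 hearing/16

The displaced element is "that report" (word 2).
It is linked across 2 clause boundaries (that → that).
It functions as the object of the preposition "about" of "worried", so the gap sits immediately after word 13 ("about").
Base order: John believed that the lawyer had heard that Ken worried about that report at the hearing.

13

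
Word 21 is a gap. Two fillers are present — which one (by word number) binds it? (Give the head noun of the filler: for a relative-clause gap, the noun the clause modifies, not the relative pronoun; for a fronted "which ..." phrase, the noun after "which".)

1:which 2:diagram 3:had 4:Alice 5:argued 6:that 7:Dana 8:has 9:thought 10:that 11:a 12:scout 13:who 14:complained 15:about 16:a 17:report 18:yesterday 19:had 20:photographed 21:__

The marked gap is the direct object of "photographed".
Its filler is the fronted wh-phrase "which diagram", at word 2.
(The other dependency links word 12 to a gap after word 13.)

2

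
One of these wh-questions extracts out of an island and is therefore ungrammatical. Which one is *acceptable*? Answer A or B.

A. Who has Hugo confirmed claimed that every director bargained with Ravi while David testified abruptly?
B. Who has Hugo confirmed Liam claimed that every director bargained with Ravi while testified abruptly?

In B, the wh-phrase is extracted from inside an adjunct island (introduced by "while"), which blocks movement.
In A, the extraction path crosses only that-complement boundaries, which are transparent.
So A is grammatical.

A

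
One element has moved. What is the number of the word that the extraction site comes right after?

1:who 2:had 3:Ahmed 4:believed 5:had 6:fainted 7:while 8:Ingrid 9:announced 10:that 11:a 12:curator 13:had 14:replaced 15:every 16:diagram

4

The displaced element is "who" (word 1).
It is linked across 1 clause boundary (Ø).
It functions as the subject of "fainted", so the gap sits immediately after word 4 ("believed").
Base order: Ahmed had believed that who had fainted while Ingrid announced that a curator had replaced every diagram.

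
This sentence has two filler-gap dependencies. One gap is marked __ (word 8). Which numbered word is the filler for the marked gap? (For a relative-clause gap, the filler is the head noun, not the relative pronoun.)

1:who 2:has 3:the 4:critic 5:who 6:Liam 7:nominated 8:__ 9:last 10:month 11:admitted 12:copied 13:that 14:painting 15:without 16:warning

4

The marked gap is inside the relative clause, the direct object of "nominated".
Its filler is the head noun "critic" (via "who"), at word 4.
(The other dependency links word 1 to a gap after word 11.)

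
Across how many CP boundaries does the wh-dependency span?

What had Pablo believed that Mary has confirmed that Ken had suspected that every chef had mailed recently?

3

"what" is extracted from the object of "mailed".
Boundaries crossed, outermost first: [that], [that], [that] — 3 in total.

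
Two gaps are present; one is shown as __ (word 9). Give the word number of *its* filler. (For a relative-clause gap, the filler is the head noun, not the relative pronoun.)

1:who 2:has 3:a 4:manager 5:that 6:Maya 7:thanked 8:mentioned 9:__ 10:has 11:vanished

1

The marked gap is the subject of "vanished".
Its filler is the fronted wh-phrase "who", at word 1.
(The other dependency links word 4 to a gap after word 7.)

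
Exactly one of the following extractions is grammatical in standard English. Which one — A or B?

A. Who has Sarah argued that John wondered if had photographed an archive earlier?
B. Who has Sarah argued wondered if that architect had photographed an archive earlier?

In A, the wh-phrase is extracted from inside a wh-island (introduced by "if"), which blocks movement.
In B, the extraction path crosses only that-complement boundaries, which are transparent.
So B is grammatical.

B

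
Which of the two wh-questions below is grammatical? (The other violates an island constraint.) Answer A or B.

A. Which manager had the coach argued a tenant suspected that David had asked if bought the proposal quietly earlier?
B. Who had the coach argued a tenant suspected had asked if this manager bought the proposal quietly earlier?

B

In A, the wh-phrase is extracted from inside a wh-island (introduced by "if"), which blocks movement.
In B, the extraction path crosses only that-complement boundaries, which are transparent.
So B is grammatical.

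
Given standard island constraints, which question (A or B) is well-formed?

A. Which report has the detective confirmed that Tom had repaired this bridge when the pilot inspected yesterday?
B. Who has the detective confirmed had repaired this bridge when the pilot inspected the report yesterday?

B

In A, the wh-phrase is extracted from inside an adjunct island (introduced by "when"), which blocks movement.
In B, the extraction path crosses only that-complement boundaries, which are transparent.
So B is grammatical.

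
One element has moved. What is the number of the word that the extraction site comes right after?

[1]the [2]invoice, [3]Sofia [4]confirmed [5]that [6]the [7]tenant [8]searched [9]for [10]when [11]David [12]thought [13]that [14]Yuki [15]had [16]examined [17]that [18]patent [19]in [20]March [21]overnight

The displaced element is "the invoice" (word 2).
It is linked across 1 clause boundary (that).
It functions as the object of the preposition "for" of "searched", so the gap sits immediately after word 9 ("for").
Base order: Sofia confirmed that the tenant searched for the invoice when David thought that Yuki had examined that patent in March overnight.

9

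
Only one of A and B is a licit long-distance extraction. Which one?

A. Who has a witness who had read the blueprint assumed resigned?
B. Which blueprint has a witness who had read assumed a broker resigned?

A

In B, the wh-phrase is extracted from inside a complex-NP island (relative clause) (introduced by "who"), which blocks movement.
In A, the extraction path crosses only that-complement boundaries, which are transparent.
So A is grammatical.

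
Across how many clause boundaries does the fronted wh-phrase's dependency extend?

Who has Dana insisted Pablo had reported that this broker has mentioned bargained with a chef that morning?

"who" is extracted from the subject of "bargained".
Boundaries crossed, outermost first: [Ø], [that], [Ø] — 3 in total.

3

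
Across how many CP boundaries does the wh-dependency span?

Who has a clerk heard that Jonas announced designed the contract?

"who" is extracted from the subject of "designed".
Boundaries crossed, outermost first: [that], [Ø] — 2 in total.

2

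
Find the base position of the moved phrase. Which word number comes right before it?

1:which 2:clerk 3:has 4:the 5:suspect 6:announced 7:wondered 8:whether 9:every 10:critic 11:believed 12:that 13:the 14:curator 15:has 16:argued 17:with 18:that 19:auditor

The displaced element is "which clerk" (word 2).
It is linked across 1 clause boundary (Ø).
It functions as the subject of "wondered", so the gap sits immediately after word 6 ("announced").
Base order: The suspect has announced which clerk wondered whether every critic believed that the curator has argued with that auditor.

6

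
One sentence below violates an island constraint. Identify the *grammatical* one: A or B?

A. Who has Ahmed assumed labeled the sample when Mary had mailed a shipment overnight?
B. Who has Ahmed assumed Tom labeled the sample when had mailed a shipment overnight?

In B, the wh-phrase is extracted from inside an adjunct island (introduced by "when"), which blocks movement.
In A, the extraction path crosses only that-complement boundaries, which are transparent.
So A is grammatical.

A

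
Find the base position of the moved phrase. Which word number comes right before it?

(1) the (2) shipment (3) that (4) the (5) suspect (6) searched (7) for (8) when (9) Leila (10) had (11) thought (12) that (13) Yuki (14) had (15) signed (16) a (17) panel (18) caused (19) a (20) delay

The displaced element is "the shipment" (word 2).
It functions as the object of the preposition "for" of "searched", so the gap sits immediately after word 7 ("for").
Base order: The suspect searched for the shipment when Leila had thought that Yuki had signed a panel.

7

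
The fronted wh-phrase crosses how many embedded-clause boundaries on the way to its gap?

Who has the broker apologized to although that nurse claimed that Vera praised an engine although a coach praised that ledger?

"who" originates inside the matrix clause — no clause boundary is crossed.

0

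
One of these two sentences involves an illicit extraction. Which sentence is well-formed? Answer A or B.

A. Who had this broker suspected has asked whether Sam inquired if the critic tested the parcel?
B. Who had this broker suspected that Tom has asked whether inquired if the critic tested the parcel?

In B, the wh-phrase is extracted from inside a wh-island (introduced by "whether"), which blocks movement.
In A, the extraction path crosses only that-complement boundaries, which are transparent.
So A is grammatical.

A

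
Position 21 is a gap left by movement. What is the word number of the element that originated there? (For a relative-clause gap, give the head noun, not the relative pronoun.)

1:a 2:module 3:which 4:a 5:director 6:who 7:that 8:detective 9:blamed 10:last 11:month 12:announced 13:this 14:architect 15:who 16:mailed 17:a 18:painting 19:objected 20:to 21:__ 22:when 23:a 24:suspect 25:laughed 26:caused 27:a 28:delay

The gap at 21 is the prepositional object of "objected", inside a relative clause.
The relative pronoun is "which" (word 3); it is bound by the head noun immediately before it.
Its filler is the head noun "module", at word 2.

2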